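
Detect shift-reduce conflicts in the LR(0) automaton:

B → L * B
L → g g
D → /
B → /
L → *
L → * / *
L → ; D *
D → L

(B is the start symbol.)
Yes — I1: [L → * .] vs [L → * . / *]

A shift-reduce conflict occurs when an LR(0) state has both:
  - a complete (reduce) item [A → α .] (dot at the end), and
  - a shift item [B → β . c γ] (dot before a terminal).

Augment with B' → B and build the canonical LR(0) collection (I0 = CLOSURE({[B' → . B]}), then GOTO on every symbol after a dot until no new states appear). It has 16 states:
  I0: { [B → . /], [B → . L * B], [B' → . B], [L → . * / *], [L → . *], [L → . ; D *], [L → . g g] }  — shift
  I1: { [L → * . / *], [L → * .] }  — shift, reduce
  I2: { [B → / .] }  — reduce
  I3: { [D → . /], [D → . L], [L → . * / *], [L → . *], [L → . ; D *], [L → . g g], [L → ; . D *] }  — shift
  I4: { [B' → B .] }  — accept
  I5: { [B → L . * B] }  — shift
  I6: { [L → g . g] }  — shift
  I7: { [L → g g .] }  — reduce
  I8: { [B → . /], [B → . L * B], [B → L * . B], [L → . * / *], [L → . *], [L → . ; D *], [L → . g g] }  — shift
  I9: { [B → L * B .] }  — reduce
  I10: { [D → / .] }  — reduce
  I11: { [L → ; D . *] }  — shift
  I12: { [D → L .] }  — reduce
  I13: { [L → ; D * .] }  — reduce
  I14: { [L → * / . *] }  — shift
  I15: { [L → * / * .] }  — reduce

I1 contains reduce item [L → * .] and shift item [L → * . / *] — shift-reduce conflict.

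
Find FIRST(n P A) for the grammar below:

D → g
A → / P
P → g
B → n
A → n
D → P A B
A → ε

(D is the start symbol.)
To compute FIRST(n P A), process the symbols left to right:
Symbol n is a terminal. Add 'n' and stop.
FIRST(n P A) = { 'n' }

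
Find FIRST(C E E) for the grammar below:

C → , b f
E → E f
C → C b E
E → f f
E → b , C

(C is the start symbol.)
{ ',' }

FIRST sets of the non-terminals involved (from the grammar, by fixed-point iteration):
  FIRST(C) = { ',' }

To compute FIRST(C E E), process the symbols left to right:
Symbol C is a non-terminal. Add FIRST(C) \ {ε} = { ',' }
C is not nullable (ε ∉ FIRST(C)), so stop here.
FIRST(C E E) = { ',' }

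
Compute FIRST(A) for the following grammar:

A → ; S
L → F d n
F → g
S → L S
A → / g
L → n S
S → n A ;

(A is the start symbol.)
From A → ; S:
  - ';' is a terminal: add ';' and stop
From A → / g:
  - '/' is a terminal: add '/' and stop

Collecting: FIRST(A) = { '/', ';' }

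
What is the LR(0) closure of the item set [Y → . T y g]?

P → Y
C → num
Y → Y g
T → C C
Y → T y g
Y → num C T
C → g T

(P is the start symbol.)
To compute CLOSURE, for each item [A → α.Bβ] where B is a non-terminal, add [B → .γ] for all productions B → γ; repeat for the newly added items until nothing changes.

Start with: [Y → . T y g]
  [Y → . T y g] has the dot before T: add [T → . C C]
  [T → . C C] has the dot before C: add [C → . num], [C → . g T]
No further items can be added.

CLOSURE = { [C → . g T], [C → . num], [T → . C C], [Y → . T y g] }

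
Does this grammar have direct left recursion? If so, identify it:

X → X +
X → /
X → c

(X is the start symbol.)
Yes, X is left-recursive

Direct left recursion occurs when N → N α for some non-terminal N (the right-hand side begins with the left-hand side itself).

X → X +: LEFT RECURSIVE (starts with X)
X → /: starts with '/'
X → c: starts with c

The grammar has direct left recursion on: X.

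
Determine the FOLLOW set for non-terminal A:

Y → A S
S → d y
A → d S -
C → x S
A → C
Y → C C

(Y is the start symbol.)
In Y → A S: A is followed by S, add FIRST(S) \ {ε} = { 'd' }

Taking the union: FOLLOW(A) = { 'd' }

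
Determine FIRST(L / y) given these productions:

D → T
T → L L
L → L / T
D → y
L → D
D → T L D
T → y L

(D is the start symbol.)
{ 'y' }

FIRST sets of the non-terminals involved (from the grammar, by fixed-point iteration):
  FIRST(L) = { 'y' }

To compute FIRST(L / y), process the symbols left to right:
Symbol L is a non-terminal. Add FIRST(L) \ {ε} = { 'y' }
L is not nullable (ε ∉ FIRST(L)), so stop here.
FIRST(L / y) = { 'y' }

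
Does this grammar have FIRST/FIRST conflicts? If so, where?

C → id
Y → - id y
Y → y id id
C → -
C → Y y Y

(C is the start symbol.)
A FIRST/FIRST conflict occurs when two productions N → α and N → β for the same non-terminal have FIRST(α) ∩ FIRST(β) ≠ ∅ (with ε ∈ FIRST of a nullable right-hand side, so two nullable alternatives also conflict).

FIRST sets of the non-terminals at (or reachable through a nullable prefix from) the front of some alternative:
  FIRST(Y) = { '-', 'y' }

Productions for C:
  C → id: FIRST = { 'id' }
  C → -: FIRST = { '-' }
  C → Y y Y: FIRST = { '-', 'y' }
Productions for Y:
  Y → - id y: FIRST = { '-' }
  Y → y id id: FIRST = { 'y' }

Conflict for C: C → - and C → Y y Y
  Overlap: { '-' }

Answer: Yes. C → '-' / C → Y y Y on { '-' }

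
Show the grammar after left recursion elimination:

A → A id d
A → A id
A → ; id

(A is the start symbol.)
A is directly left-recursive. The standard transformation for
  A → A α₁ | ... | A α_m | β₁ | ... | β_n
is
  A  → β₁ A' | ... | β_n A'
  A' → α₁ A' | ... | α_m A' | ε

A → ; id becomes A → ; id A'
A → A id d becomes A' → id d A'
A → A id becomes A' → id A'
Add A' → ε

Resulting grammar:
A → ; id A'
A' → id d A'
A' → id A'
A' → ε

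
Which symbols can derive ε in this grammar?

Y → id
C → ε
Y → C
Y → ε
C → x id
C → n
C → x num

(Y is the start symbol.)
{ 'C', 'Y' }

A non-terminal is nullable if it can derive ε (the empty string): either it has an ε-production, or it has a production whose right-hand side consists entirely of nullable non-terminals.

ε-productions: C → ε, Y → ε
So C, Y are immediately nullable.
Every non-terminal is now nullable.
Nullable = { 'C', 'Y' }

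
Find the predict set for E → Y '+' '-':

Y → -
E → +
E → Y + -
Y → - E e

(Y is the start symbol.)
{ '-' }

PREDICT(E → Y '+' '-') = (FIRST(RHS) \ {ε}) ∪ (FOLLOW(E) if ε ∈ FIRST(RHS), i.e. RHS ⇒* ε)
FIRST(Y) = { '-' }
FIRST(Y '+' '-') = { '-' }
ε ∉ FIRST(Y '+' '-'), so FOLLOW(E) is not added.
PREDICT(E → Y '+' '-') = { '-' }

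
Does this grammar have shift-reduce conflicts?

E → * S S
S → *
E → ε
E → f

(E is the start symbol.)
Yes — I0: [E → .] vs [E → . * S S]

Augment with E' → E and build the canonical LR(0) collection (I0 = CLOSURE({[E' → . E]}), then GOTO on every symbol after a dot until no new states appear). It has 7 states:
  I0: { [E → . * S S], [E → . f], [E → .], [E' → . E] }  — shift, reduce
  I1: { [E → * . S S], [S → . *] }  — shift
  I2: { [E' → E .] }  — accept
  I3: { [E → f .] }  — reduce
  I4: { [S → * .] }  — reduce
  I5: { [E → * S . S], [S → . *] }  — shift
  I6: { [E → * S S .] }  — reduce

I0 contains reduce item [E → .] and shift items [E → . * S S], [E → . f] — shift-reduce conflict.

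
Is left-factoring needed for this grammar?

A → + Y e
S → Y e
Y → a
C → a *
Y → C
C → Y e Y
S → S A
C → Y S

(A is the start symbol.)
Yes, C has productions with common prefix 'Y'

Left-factoring is needed when two productions for the same non-terminal
share a common prefix on the right-hand side.

Productions for S:
  S → Y e
  S → S A
Productions for Y:
  Y → a
  Y → C
Productions for C:
  C → a *
  C → Y e Y
  C → Y S

Found common prefix 'Y' in productions for C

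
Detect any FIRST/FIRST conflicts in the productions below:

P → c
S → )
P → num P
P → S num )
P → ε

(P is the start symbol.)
FIRST sets of the non-terminals at (or reachable through a nullable prefix from) the front of some alternative:
  FIRST(S) = { ')' }

Productions for P:
  P → c: FIRST = { 'c' }
  P → num P: FIRST = { 'num' }
  P → S num ): FIRST = { ')' }
  P → ε: FIRST = { ε }
S has only one production, so no FIRST/FIRST conflict is possible there.

All alternatives of each non-terminal have pairwise disjoint FIRST sets.

Answer: No FIRST/FIRST conflicts.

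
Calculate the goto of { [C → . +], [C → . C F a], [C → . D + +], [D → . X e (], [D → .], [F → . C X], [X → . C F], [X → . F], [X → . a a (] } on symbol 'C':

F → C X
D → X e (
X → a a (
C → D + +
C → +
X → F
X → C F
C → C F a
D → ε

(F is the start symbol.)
{ [C → . +], [C → . C F a], [C → . D + +], [C → C . F a], [D → . X e (], [D → .], [F → . C X], [F → C . X], [X → . C F], [X → . F], [X → . a a (], [X → C . F] }

GOTO(I, 'C') = CLOSURE({ [A → αX.β] : [A → α.Xβ] ∈ I, X = 'C' })

Items with dot before 'C', with the dot advanced:
  [C → . C F a] → [C → C . F a]
  [F → . C X] → [F → C . X]
  [X → . C F] → [X → C . F]
Closure of the advanced items:
  [C → C . F a] has the dot before F: add [F → . C X]
  [F → C . X] has the dot before X: add [X → . a a (], [X → . F], [X → . C F]
  [F → . C X] has the dot before C: add [C → . D + +], [C → . +], [C → . C F a]
  [C → . D + +] has the dot before D: add [D → . X e (], [D → .]

GOTO = { [C → . +], [C → . C F a], [C → . D + +], [C → C . F a], [D → . X e (], [D → .], [F → . C X], [F → C . X], [X → . C F], [X → . F], [X → . a a (], [X → C . F] }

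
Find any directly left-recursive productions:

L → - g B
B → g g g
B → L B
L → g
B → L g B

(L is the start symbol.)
Direct left recursion occurs when N → N α for some non-terminal N (the right-hand side begins with the left-hand side itself).

L → - g B: starts with '-'
B → g g g: starts with g
B → L B: starts with L
L → g: starts with g
B → L g B: starts with L

No direct left recursion found.

Answer: No direct left recursion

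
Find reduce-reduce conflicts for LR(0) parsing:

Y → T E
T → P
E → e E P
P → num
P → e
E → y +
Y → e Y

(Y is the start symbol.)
Augment with Y' → Y and build the canonical LR(0) collection (I0 = CLOSURE({[Y' → . Y]}), then GOTO on every symbol after a dot until no new states appear). It has 14 states:
  I0: { [P → . e], [P → . num], [T → . P], [Y → . T E], [Y → . e Y], [Y' → . Y] }  — shift
  I1: { [T → P .] }  — reduce
  I2: { [E → . e E P], [E → . y +], [Y → T . E] }  — shift
  I3: { [Y' → Y .] }  — accept
  I4: { [P → . e], [P → . num], [P → e .], [T → . P], [Y → . T E], [Y → . e Y], [Y → e . Y] }  — shift, reduce
  I5: { [P → num .] }  — reduce
  I6: { [Y → e Y .] }  — reduce
  I7: { [Y → T E .] }  — reduce
  I8: { [E → . e E P], [E → . y +], [E → e . E P] }  — shift
  I9: { [E → y . +] }  — shift
  I10: { [E → y + .] }  — reduce
  I11: { [E → e E . P], [P → . e], [P → . num] }  — shift
  I12: { [E → e E P .] }  — reduce
  I13: { [P → e .] }  — reduce

No state contains more than one complete item.

Answer: No reduce-reduce conflicts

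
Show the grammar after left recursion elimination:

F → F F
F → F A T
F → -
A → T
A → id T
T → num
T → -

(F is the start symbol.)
F → - F'
F' → F F'
F' → A T F'
F' → ε
A → T
A → id T
T → num
T → -

F is directly left-recursive. The standard transformation for
  A → A α₁ | ... | A α_m | β₁ | ... | β_n
is
  A  → β₁ A' | ... | β_n A'
  A' → α₁ A' | ... | α_m A' | ε

F → - becomes F → - F'
F → F F becomes F' → F F'
F → F A T becomes F' → A T F'
Add F' → ε

Productions for other non-terminals are unchanged:
  A → T
  A → id T
  T → num
  T → -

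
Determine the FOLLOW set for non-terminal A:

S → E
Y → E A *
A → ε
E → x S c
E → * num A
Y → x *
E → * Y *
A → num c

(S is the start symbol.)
In Y → E A *: A is followed by '*', add FIRST('*') \ {ε} = { '*' }
In E → * num A: A is at the end, add FOLLOW(E)

The FOLLOW sets referred to above (computed the same way, to a fixed point):
  FOLLOW(E) = { $, '*', 'c', 'num' }

Taking the union: FOLLOW(A) = { $, '*', 'c', 'num' }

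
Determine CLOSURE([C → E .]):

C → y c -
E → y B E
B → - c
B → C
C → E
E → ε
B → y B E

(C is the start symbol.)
{ [C → E .] }

To compute CLOSURE, for each item [A → α.Bβ] where B is a non-terminal, add [B → .γ] for all productions B → γ; repeat for the newly added items until nothing changes.

Start with: [C → E .]
The dot is at the end, so nothing is added.

CLOSURE = { [C → E .] }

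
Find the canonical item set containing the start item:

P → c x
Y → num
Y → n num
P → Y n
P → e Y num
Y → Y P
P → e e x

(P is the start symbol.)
{ [P → . Y n], [P → . c x], [P → . e Y num], [P → . e e x], [P' → . P], [Y → . Y P], [Y → . n num], [Y → . num] }

First, augment the grammar with P' → P
I₀ = CLOSURE({ [P' → . P] }):
  [P' → . P] has the dot before P: add [P → . c x], [P → . Y n], [P → . e Y num], [P → . e e x]
  [P → . Y n] has the dot before Y: add [Y → . num], [Y → . n num], [Y → . Y P]
No further items can be added.

I₀ = { [P → . Y n], [P → . c x], [P → . e Y num], [P → . e e x], [P' → . P], [Y → . Y P], [Y → . n num], [Y → . num] }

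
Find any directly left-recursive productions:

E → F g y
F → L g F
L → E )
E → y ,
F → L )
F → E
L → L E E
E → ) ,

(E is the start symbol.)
Yes, L is left-recursive

Direct left recursion occurs when N → N α for some non-terminal N (the right-hand side begins with the left-hand side itself).

E → F g y: starts with F
F → L g F: starts with L
L → E ): starts with E
E → y ,: starts with y
F → L ): starts with L
F → E: starts with E
L → L E E: LEFT RECURSIVE (starts with L)
E → ) ,: starts with ')'

The grammar has direct left recursion on: L.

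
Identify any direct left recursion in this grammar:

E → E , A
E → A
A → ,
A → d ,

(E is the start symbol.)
Yes, E is left-recursive

E → E , A: LEFT RECURSIVE (starts with E)
E → A: starts with A
A → ,: starts with ','
A → d ,: starts with d

The grammar has direct left recursion on: E.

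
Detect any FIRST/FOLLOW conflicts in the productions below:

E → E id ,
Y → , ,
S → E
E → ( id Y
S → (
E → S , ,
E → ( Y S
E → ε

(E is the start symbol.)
Nullable non-terminals: E, S.
FIRST sets used below: FIRST(E) = { '(', ',', 'id', ε }, FIRST(S) = { '(', ',', 'id', ε }

E: nullable alternative(s) E → ε; FOLLOW(E) = { $, ',', 'id' }
  E → E id ,: FIRST \ {ε} = { '(', ',', 'id' } — overlaps FOLLOW(E) on { ',', 'id' }: CONFLICT
  E → ( id Y: FIRST \ {ε} = { '(' } — disjoint from FOLLOW(E)
  E → S , ,: FIRST \ {ε} = { '(', ',', 'id' } — overlaps FOLLOW(E) on { ',', 'id' }: CONFLICT
  E → ( Y S: FIRST \ {ε} = { '(' } — disjoint from FOLLOW(E)
  E → ε: FIRST \ {ε} = { } — this is the only nullable alternative, skip

S: nullable alternative(s) S → E; FOLLOW(S) = { $, ',', 'id' }
  S → E: FIRST \ {ε} = { '(', ',', 'id' } — this is the only nullable alternative, skip
  S → (: FIRST \ {ε} = { '(' } — disjoint from FOLLOW(S)

Y has no nullable alternative, so no FIRST/FOLLOW check is needed there.

So the grammar has 2 FIRST/FOLLOW conflicts (marked CONFLICT above).

Answer: Yes. E → E id ',' with FOLLOW(E) on { ',', 'id' }; E → S ',' ',' with FOLLOW(E) on { ',', 'id' }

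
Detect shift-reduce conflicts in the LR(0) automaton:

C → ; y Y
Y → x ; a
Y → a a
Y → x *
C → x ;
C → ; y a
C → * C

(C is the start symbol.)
Yes — I8: [C → ; y a .] vs [Y → a . a]

A shift-reduce conflict occurs when an LR(0) state has both:
  - a complete (reduce) item [A → α .] (dot at the end), and
  - a shift item [B → β . c γ] (dot before a terminal).

Augment with C' → C and build the canonical LR(0) collection (I0 = CLOSURE({[C' → . C]}), then GOTO on every symbol after a dot until no new states appear). It has 15 states:
  I0: { [C → . * C], [C → . ; y Y], [C → . ; y a], [C → . x ;], [C' → . C] }  — shift
  I1: { [C → * . C], [C → . * C], [C → . ; y Y], [C → . ; y a], [C → . x ;] }  — shift
  I2: { [C → ; . y Y], [C → ; . y a] }  — shift
  I3: { [C' → C .] }  — accept
  I4: { [C → x . ;] }  — shift
  I5: { [C → x ; .] }  — reduce
  I6: { [C → ; y . Y], [C → ; y . a], [Y → . a a], [Y → . x *], [Y → . x ; a] }  — shift
  I7: { [C → ; y Y .] }  — reduce
  I8: { [C → ; y a .], [Y → a . a] }  — shift, reduce
  I9: { [Y → x . *], [Y → x . ; a] }  — shift
  I10: { [Y → x * .] }  — reduce
  I11: { [Y → x ; . a] }  — shift
  I12: { [Y → x ; a .] }  — reduce
  I13: { [Y → a a .] }  — reduce
  I14: { [C → * C .] }  — reduce

I8 contains reduce item [C → ; y a .] and shift item [Y → a . a] — shift-reduce conflict.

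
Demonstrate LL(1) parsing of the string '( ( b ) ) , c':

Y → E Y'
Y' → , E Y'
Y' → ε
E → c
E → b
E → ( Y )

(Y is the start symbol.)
Stack is shown with the top on the left.

Stack             Input            Action
-----------------------------------------
Y $               ( ( b ) ) , c $  output Y → E Y'
E Y' $            ( ( b ) ) , c $  output E → ( Y )
( Y ) Y' $        ( ( b ) ) , c $  match '('
Y ) Y' $          ( b ) ) , c $    output Y → E Y'
E Y' ) Y' $       ( b ) ) , c $    output E → ( Y )
( Y ) Y' ) Y' $   ( b ) ) , c $    match '('
Y ) Y' ) Y' $     b ) ) , c $      output Y → E Y'
E Y' ) Y' ) Y' $  b ) ) , c $      output E → b
b Y' ) Y' ) Y' $  b ) ) , c $      match 'b'
Y' ) Y' ) Y' $    ) ) , c $        output Y' → ε
) Y' ) Y' $       ) ) , c $        match ')'
Y' ) Y' $         ) , c $          output Y' → ε
) Y' $            ) , c $          match ')'
Y' $              , c $            output Y' → , E Y'
, E Y' $          , c $            match ','
E Y' $            c $              output E → c
c Y' $            c $              match 'c'
Y' $              $                output Y' → ε
$                 $                accept

The string is accepted.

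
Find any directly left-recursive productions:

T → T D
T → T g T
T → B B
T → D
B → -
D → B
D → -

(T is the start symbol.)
Direct left recursion occurs when N → N α for some non-terminal N (the right-hand side begins with the left-hand side itself).

T → T D: LEFT RECURSIVE (starts with T)
T → T g T: LEFT RECURSIVE (starts with T)
T → B B: starts with B
T → D: starts with D
B → -: starts with '-'
D → B: starts with B
D → -: starts with '-'

The grammar has direct left recursion on: T.

Answer: Yes, T is left-recursive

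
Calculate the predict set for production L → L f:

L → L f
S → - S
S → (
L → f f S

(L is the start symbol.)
{ 'f' }

PREDICT(L → L f) = (FIRST(RHS) \ {ε}) ∪ (FOLLOW(L) if ε ∈ FIRST(RHS), i.e. RHS ⇒* ε)
FIRST(L) = { 'f' }
FIRST(L f) = { 'f' }
ε ∉ FIRST(L f), so FOLLOW(L) is not added.
PREDICT(L → L f) = { 'f' }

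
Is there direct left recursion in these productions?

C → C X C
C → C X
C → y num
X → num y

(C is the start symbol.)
Yes, C is left-recursive

Direct left recursion occurs when N → N α for some non-terminal N (the right-hand side begins with the left-hand side itself).

C → C X C: LEFT RECURSIVE (starts with C)
C → C X: LEFT RECURSIVE (starts with C)
C → y num: starts with y
X → num y: starts with num

The grammar has direct left recursion on: C.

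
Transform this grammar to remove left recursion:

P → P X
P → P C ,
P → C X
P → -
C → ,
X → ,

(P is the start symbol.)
P is directly left-recursive. The standard transformation for
  A → A α₁ | ... | A α_m | β₁ | ... | β_n
is
  A  → β₁ A' | ... | β_n A'
  A' → α₁ A' | ... | α_m A' | ε

P → C X becomes P → C X P'
P → - becomes P → - P'
P → P X becomes P' → X P'
P → P C , becomes P' → C , P'
Add P' → ε

Productions for other non-terminals are unchanged:
  C → ,
  X → ,

Resulting grammar:
P → C X P'
P → - P'
P' → X P'
P' → C , P'
P' → ε
C → ,
X → ,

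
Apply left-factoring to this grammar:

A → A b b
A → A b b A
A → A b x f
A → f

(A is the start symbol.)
Left-factoring transforms A → αβ₁ | αβ₂ into A → αA' and A' → β₁ | β₂
(α is the longest common prefix among the alternatives). Repeat until
no nonterminal has two alternatives with a common prefix.

Round 1: A has alternatives sharing prefix 'A b'. Introduce A': A → A b A'
  Add: A' → b
  Add: A' → b A
  Add: A' → x f

Round 2: A' has alternatives sharing prefix 'b'. Introduce A'': A' → b A''
  Add: A'' → ε
  Add: A'' → A

No remaining common prefixes — done.

Resulting grammar:
A → A b A'
A' → b A''
A'' → ε
A'' → A
A' → x f
A → f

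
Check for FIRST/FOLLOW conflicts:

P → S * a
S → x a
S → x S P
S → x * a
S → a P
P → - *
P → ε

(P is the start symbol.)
A FIRST/FOLLOW conflict occurs when a non-terminal N has a nullable alternative N → β (β ⇒* ε) and another alternative N → α with FIRST(α) ∩ FOLLOW(N) ≠ ∅: on such a lookahead the parser cannot decide between expanding α and letting N vanish via β.

Nullable non-terminals: P.
FIRST sets used below: FIRST(S) = { 'a', 'x' }

P: nullable alternative(s) P → ε; FOLLOW(P) = { $, '*', '-', 'a', 'x' }
  P → S * a: FIRST \ {ε} = { 'a', 'x' } — overlaps FOLLOW(P) on { 'a', 'x' }: CONFLICT
  P → - *: FIRST \ {ε} = { '-' } — overlaps FOLLOW(P) on { '-' }: CONFLICT
  P → ε: FIRST \ {ε} = { } — this is the only nullable alternative, skip

S has no nullable alternative, so no FIRST/FOLLOW check is needed there.

So the grammar has 2 FIRST/FOLLOW conflicts (marked CONFLICT above).

Answer: Yes. P → S '*' a with FOLLOW(P) on { 'a', 'x' }; P → '-' '*' with FOLLOW(P) on { '-' }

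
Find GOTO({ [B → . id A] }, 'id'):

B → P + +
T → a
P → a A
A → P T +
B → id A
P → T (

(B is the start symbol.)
{ [A → . P T +], [B → id . A], [P → . T (], [P → . a A], [T → . a] }

GOTO(I, 'id') = CLOSURE({ [A → αX.β] : [A → α.Xβ] ∈ I, X = 'id' })

Items with dot before 'id', with the dot advanced:
  [B → . id A] → [B → id . A]
Closure of the advanced items:
  [B → id . A] has the dot before A: add [A → . P T +]
  [A → . P T +] has the dot before P: add [P → . a A], [P → . T (]
  [P → . T (] has the dot before T: add [T → . a]

GOTO = { [A → . P T +], [B → id . A], [P → . T (], [P → . a A], [T → . a] }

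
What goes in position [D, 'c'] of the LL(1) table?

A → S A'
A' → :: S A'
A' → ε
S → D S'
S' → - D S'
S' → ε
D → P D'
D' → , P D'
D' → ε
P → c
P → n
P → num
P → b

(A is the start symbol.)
D → P D'

To find M[D, 'c'], we find productions for D where 'c' is in the predict set (PREDICT(N → α) = (FIRST(α) \ {ε}) ∪ (FOLLOW(N) if α ⇒* ε)).

Relevant sets:
  FIRST(P) = { 'b', 'c', 'n', 'num' }

D → P D': PREDICT = { 'b', 'c', 'n', 'num' }
  'c' is in predict set, so this production goes in M[D, 'c']

M[D, 'c'] = D → P D'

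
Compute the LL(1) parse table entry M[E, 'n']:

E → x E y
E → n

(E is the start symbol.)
E → n

To find M[E, 'n'], we find productions for E where 'n' is in the predict set (PREDICT(N → α) = (FIRST(α) \ {ε}) ∪ (FOLLOW(N) if α ⇒* ε)).

E → x E y: PREDICT = { 'x' }
E → n: PREDICT = { 'n' }
  'n' is in predict set, so this production goes in M[E, 'n']

M[E, 'n'] = E → n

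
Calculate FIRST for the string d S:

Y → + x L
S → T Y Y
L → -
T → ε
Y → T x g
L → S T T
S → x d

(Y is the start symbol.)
{ 'd' }

To compute FIRST(d S), process the symbols left to right:
Symbol d is a terminal. Add 'd' and stop.
FIRST(d S) = { 'd' }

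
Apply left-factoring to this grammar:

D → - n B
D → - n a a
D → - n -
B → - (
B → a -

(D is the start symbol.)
D → - n D'
D' → B
D' → a a
D' → -
B → - (
B → a -

Left-factoring transforms A → αβ₁ | αβ₂ into A → αA' and A' → β₁ | β₂
(α is the longest common prefix among the alternatives). Repeat until
no nonterminal has two alternatives with a common prefix.

Round 1: D has alternatives sharing prefix '- n'. Introduce D': D → - n D'
  Add: D' → B
  Add: D' → a a
  Add: D' → -

No remaining common prefixes — done.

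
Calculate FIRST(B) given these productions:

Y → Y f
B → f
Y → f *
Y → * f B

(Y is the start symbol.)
{ 'f' }

To compute FIRST(B), examine every production with B on the left-hand side, reading each right-hand side left to right until a non-nullable symbol is reached.

From B → f:
  - f is a terminal: add 'f' and stop

Collecting: FIRST(B) = { 'f' }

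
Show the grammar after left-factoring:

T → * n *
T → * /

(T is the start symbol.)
T → * T'
T' → n *
T' → /

Left-factoring transforms A → αβ₁ | αβ₂ into A → αA' and A' → β₁ | β₂
(α is the longest common prefix among the alternatives). Repeat until
no nonterminal has two alternatives with a common prefix.

Round 1: T has alternatives sharing prefix '*'. Introduce T': T → * T'
  Add: T' → n *
  Add: T' → /

No remaining common prefixes — done.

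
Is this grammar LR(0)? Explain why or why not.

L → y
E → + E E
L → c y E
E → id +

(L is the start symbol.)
Yes, the grammar is LR(0)

A grammar is LR(0) if no state in the canonical LR(0) collection has:
  - both a shift item (dot before a terminal) and a complete item (shift-reduce conflict), or
  - two or more complete items (reduce-reduce conflict; the accept item [L' → L .] counts as a complete item here).

Augment with L' → L and build the canonical LR(0) collection (I0 = CLOSURE({[L' → . L]}), then GOTO on every symbol after a dot until no new states appear). It has 11 states:
  I0: { [L → . c y E], [L → . y], [L' → . L] }  — shift
  I1: { [L' → L .] }  — accept
  I2: { [L → c . y E] }  — shift
  I3: { [L → y .] }  — reduce
  I4: { [E → . + E E], [E → . id +], [L → c y . E] }  — shift
  I5: { [E → + . E E], [E → . + E E], [E → . id +] }  — shift
  I6: { [L → c y E .] }  — reduce
  I7: { [E → id . +] }  — shift
  I8: { [E → id + .] }  — reduce
  I9: { [E → + E . E], [E → . + E E], [E → . id +] }  — shift
  I10: { [E → + E E .] }  — reduce

Every state is either a pure shift/goto state or contains exactly one complete item and nothing to shift — no conflicts. The grammar is LR(0).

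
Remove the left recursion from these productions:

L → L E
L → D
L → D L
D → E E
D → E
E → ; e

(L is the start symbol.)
L is directly left-recursive. The standard transformation for
  A → A α₁ | ... | A α_m | β₁ | ... | β_n
is
  A  → β₁ A' | ... | β_n A'
  A' → α₁ A' | ... | α_m A' | ε

L → D becomes L → D L'
L → D L becomes L → D L L'
L → L E becomes L' → E L'
Add L' → ε

Productions for other non-terminals are unchanged:
  D → E E
  D → E
  E → ; e

Resulting grammar:
L → D L'
L → D L L'
L' → E L'
L' → ε
D → E E
D → E
E → ; e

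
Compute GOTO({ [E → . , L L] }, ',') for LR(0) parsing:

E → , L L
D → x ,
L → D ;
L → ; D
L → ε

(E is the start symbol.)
GOTO(I, ',') = CLOSURE({ [A → αX.β] : [A → α.Xβ] ∈ I, X = ',' })

Items with dot before ',', with the dot advanced:
  [E → . , L L] → [E → , . L L]
Closure of the advanced items:
  [E → , . L L] has the dot before L: add [L → . D ;], [L → . ; D], [L → .]
  [L → . D ;] has the dot before D: add [D → . x ,]

GOTO = { [D → . x ,], [E → , . L L], [L → . ; D], [L → . D ;], [L → .] }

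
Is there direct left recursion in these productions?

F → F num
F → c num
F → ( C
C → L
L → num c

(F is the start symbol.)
F → F num: LEFT RECURSIVE (starts with F)
F → c num: starts with c
F → ( C: starts with '('
C → L: starts with L
L → num c: starts with num

The grammar has direct left recursion on: F.

Answer: Yes, F is left-recursive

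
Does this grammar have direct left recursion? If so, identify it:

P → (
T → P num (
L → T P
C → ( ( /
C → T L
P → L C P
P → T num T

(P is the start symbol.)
No direct left recursion

Direct left recursion occurs when N → N α for some non-terminal N (the right-hand side begins with the left-hand side itself).

P → (: starts with '('
T → P num (: starts with P
L → T P: starts with T
C → ( ( /: starts with '('
C → T L: starts with T
P → L C P: starts with L
P → T num T: starts with T

No direct left recursion found.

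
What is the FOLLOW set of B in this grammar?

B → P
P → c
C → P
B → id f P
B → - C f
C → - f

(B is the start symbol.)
To compute FOLLOW(B), find every occurrence of B on a right-hand side N → α B β: add FIRST(β) \ {ε}, and if β is empty or nullable also add FOLLOW(N). Iterate to a fixed point.

B is the start symbol, so $ ∈ FOLLOW(B).
B does not occur on any right-hand side.

Taking the union: FOLLOW(B) = { $ }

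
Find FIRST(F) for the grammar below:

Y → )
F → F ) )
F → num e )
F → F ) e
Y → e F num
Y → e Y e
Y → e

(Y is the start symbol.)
To compute FIRST(F), examine every production with F on the left-hand side, reading each right-hand side left to right until a non-nullable symbol is reached.

From F → F ) ):
  - F is the symbol being defined: contributes nothing new
    F is not nullable, so stop
From F → num e ):
  - num is a terminal: add 'num' and stop
From F → F ) e:
  - F is the symbol being defined: contributes nothing new
    F is not nullable, so stop

Collecting: FIRST(F) = { 'num' }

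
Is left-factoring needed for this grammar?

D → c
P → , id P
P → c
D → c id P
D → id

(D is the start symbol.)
Yes, D has productions with common prefix 'c'

Left-factoring is needed when two productions for the same non-terminal
share a common prefix on the right-hand side.

Productions for D:
  D → c
  D → c id P
  D → id
Productions for P:
  P → , id P
  P → c

Found common prefix 'c' in productions for D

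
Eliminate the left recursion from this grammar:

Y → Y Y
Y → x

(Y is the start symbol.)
Y is directly left-recursive. The standard transformation for
  A → A α₁ | ... | A α_m | β₁ | ... | β_n
is
  A  → β₁ A' | ... | β_n A'
  A' → α₁ A' | ... | α_m A' | ε

Y → x becomes Y → x Y'
Y → Y Y becomes Y' → Y Y'
Add Y' → ε

Resulting grammar:
Y → x Y'
Y' → Y Y'
Y' → ε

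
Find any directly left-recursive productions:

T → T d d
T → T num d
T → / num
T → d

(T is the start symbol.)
Yes, T is left-recursive

T → T d d: LEFT RECURSIVE (starts with T)
T → T num d: LEFT RECURSIVE (starts with T)
T → / num: starts with '/'
T → d: starts with d

The grammar has direct left recursion on: T.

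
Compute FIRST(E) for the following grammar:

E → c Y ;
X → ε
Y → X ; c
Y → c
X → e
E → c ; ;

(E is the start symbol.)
{ 'c' }

To compute FIRST(E), examine every production with E on the left-hand side, reading each right-hand side left to right until a non-nullable symbol is reached.

From E → c Y ;:
  - c is a terminal: add 'c' and stop
From E → c ; ;:
  - c is a terminal: add 'c' and stop

Collecting: FIRST(E) = { 'c' }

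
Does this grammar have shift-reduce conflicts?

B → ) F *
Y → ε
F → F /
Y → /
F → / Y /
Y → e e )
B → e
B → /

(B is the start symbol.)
Yes — I5: [Y → .] vs [Y → . /]

Augment with B' → B and build the canonical LR(0) collection (I0 = CLOSURE({[B' → . B]}), then GOTO on every symbol after a dot until no new states appear). It has 15 states:
  I0: { [B → . ) F *], [B → . /], [B → . e], [B' → . B] }  — shift
  I1: { [B → ) . F *], [F → . / Y /], [F → . F /] }  — shift
  I2: { [B → / .] }  — reduce
  I3: { [B' → B .] }  — accept
  I4: { [B → e .] }  — reduce
  I5: { [F → / . Y /], [Y → . /], [Y → . e e )], [Y → .] }  — shift, reduce
  I6: { [B → ) F . *], [F → F . /] }  — shift
  I7: { [B → ) F * .] }  — reduce
  I8: { [F → F / .] }  — reduce
  I9: { [Y → / .] }  — reduce
  I10: { [F → / Y . /] }  — shift
  I11: { [Y → e . e )] }  — shift
  I12: { [Y → e e . )] }  — shift
  I13: { [Y → e e ) .] }  — reduce
  I14: { [F → / Y / .] }  — reduce

I5 contains reduce item [Y → .] and shift items [Y → . /], [Y → . e e )] — shift-reduce conflict.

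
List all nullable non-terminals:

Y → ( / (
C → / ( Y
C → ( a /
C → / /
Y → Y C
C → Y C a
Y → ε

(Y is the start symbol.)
{ 'Y' }

A non-terminal is nullable if it can derive ε (the empty string): either it has an ε-production, or it has a production whose right-hand side consists entirely of nullable non-terminals.

ε-productions: Y → ε
So Y is immediately nullable.
No further non-terminal can be added: every production for the remaining non-terminals contains a terminal or a non-nullable non-terminal.
Nullable = { 'Y' }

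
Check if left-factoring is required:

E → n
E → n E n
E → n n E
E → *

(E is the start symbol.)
Left-factoring is needed when two productions for the same non-terminal
share a common prefix on the right-hand side.

Productions for E:
  E → n
  E → n E n
  E → n n E
  E → *

Found common prefix 'n' in productions for E

Answer: Yes, E has productions with common prefix 'n'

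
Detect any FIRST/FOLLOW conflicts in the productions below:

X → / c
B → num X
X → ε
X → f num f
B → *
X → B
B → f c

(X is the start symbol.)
A FIRST/FOLLOW conflict occurs when a non-terminal N has a nullable alternative N → β (β ⇒* ε) and another alternative N → α with FIRST(α) ∩ FOLLOW(N) ≠ ∅: on such a lookahead the parser cannot decide between expanding α and letting N vanish via β.

Nullable non-terminals: X.
FIRST sets used below: FIRST(B) = { '*', 'f', 'num' }

X: nullable alternative(s) X → ε; FOLLOW(X) = { $ }
  X → / c: FIRST \ {ε} = { '/' } — disjoint from FOLLOW(X)
  X → ε: FIRST \ {ε} = { } — this is the only nullable alternative, skip
  X → f num f: FIRST \ {ε} = { 'f' } — disjoint from FOLLOW(X)
  X → B: FIRST \ {ε} = { '*', 'f', 'num' } — disjoint from FOLLOW(X)

B has no nullable alternative, so no FIRST/FOLLOW check is needed there.

No FIRST/FOLLOW conflicts found.

Answer: No FIRST/FOLLOW conflicts.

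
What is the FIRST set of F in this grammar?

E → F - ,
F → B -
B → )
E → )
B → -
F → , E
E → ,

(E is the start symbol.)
FIRST sets of the other non-terminals involved (by the same procedure, iterated to a fixed point):
  FIRST(B) = { ')', '-' }

From F → B -:
  - B is a non-terminal: add FIRST(B) \ {ε} = { ')', '-' }
    B is not nullable, so stop
From F → , E:
  - ',' is a terminal: add ',' and stop

Collecting: FIRST(F) = { ')', ',', '-' }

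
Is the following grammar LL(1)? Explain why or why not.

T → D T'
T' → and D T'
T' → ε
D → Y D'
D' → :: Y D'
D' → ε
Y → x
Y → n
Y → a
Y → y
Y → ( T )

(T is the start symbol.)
Relevant sets:
  FOLLOW(T') = { $, ')' }
  FOLLOW(D') = { $, ')', 'and' }

For T':
  PREDICT(T' → and D T') = { 'and' }
  PREDICT(T' → ε) = { $, ')' }
For D':
  PREDICT(D' → :: Y D') = { '::' }
  PREDICT(D' → ε) = { $, ')', 'and' }
For Y:
  PREDICT(Y → x) = { 'x' }
  PREDICT(Y → n) = { 'n' }
  PREDICT(Y → a) = { 'a' }
  PREDICT(Y → y) = { 'y' }
  PREDICT(Y → '(' T ')') = { '(' }
T, D have a single production, so nothing to check there.

All predict sets are disjoint. The grammar IS LL(1).

Answer: Yes, the grammar is LL(1).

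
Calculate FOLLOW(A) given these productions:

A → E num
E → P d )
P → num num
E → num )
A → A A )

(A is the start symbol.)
To compute FOLLOW(A), find every occurrence of A on a right-hand side N → α A β: add FIRST(β) \ {ε}, and if β is empty or nullable also add FOLLOW(N). Iterate to a fixed point.

A is the start symbol, so $ ∈ FOLLOW(A).
In A → A A ): A is followed by A ')', add FIRST(A ')') \ {ε} = { 'num' }
In A → A A ): A is followed by ')', add FIRST(')') \ {ε} = { ')' }

Taking the union: FOLLOW(A) = { $, ')', 'num' }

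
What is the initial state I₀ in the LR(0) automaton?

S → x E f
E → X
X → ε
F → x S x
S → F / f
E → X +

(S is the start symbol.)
{ [F → . x S x], [S → . F / f], [S → . x E f], [S' → . S] }

First, augment the grammar with S' → S
I₀ = CLOSURE({ [S' → . S] }):
  [S' → . S] has the dot before S: add [S → . x E f], [S → . F / f]
  [S → . F / f] has the dot before F: add [F → . x S x]
No further items can be added.

I₀ = { [F → . x S x], [S → . F / f], [S → . x E f], [S' → . S] }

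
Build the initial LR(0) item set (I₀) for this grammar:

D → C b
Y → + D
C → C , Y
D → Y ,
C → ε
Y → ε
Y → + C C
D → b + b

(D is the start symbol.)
First, augment the grammar with D' → D
I₀ = CLOSURE({ [D' → . D] }):
  [D' → . D] has the dot before D: add [D → . C b], [D → . Y ,], [D → . b + b]
  [D → . C b] has the dot before C: add [C → . C , Y], [C → .]
  [D → . Y ,] has the dot before Y: add [Y → . + D], [Y → .], [Y → . + C C]
No further items can be added.

I₀ = { [C → . C , Y], [C → .], [D → . C b], [D → . Y ,], [D → . b + b], [D' → . D], [Y → . + C C], [Y → . + D], [Y → .] }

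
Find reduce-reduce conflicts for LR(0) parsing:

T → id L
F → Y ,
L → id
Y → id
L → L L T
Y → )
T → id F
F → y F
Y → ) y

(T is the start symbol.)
Yes — I7: [L → id .] vs [Y → id .]

A reduce-reduce conflict occurs when an LR(0) state has two complete items [A → α .] and [B → β .] — both call for a reduction, and with no lookahead the parser cannot choose between them.

Augment with T' → T and build the canonical LR(0) collection (I0 = CLOSURE({[T' → . T]}), then GOTO on every symbol after a dot until no new states appear). It has 17 states:
  I0: { [T → . id F], [T → . id L], [T' → . T] }  — shift
  I1: { [T' → T .] }  — accept
  I2: { [F → . Y ,], [F → . y F], [L → . L L T], [L → . id], [T → id . F], [T → id . L], [Y → . ) y], [Y → . )], [Y → . id] }  — shift
  I3: { [Y → ) . y], [Y → ) .] }  — shift, reduce
  I4: { [T → id F .] }  — reduce
  I5: { [L → . L L T], [L → . id], [L → L . L T], [T → id L .] }  — shift, reduce
  I6: { [F → Y . ,] }  — shift
  I7: { [L → id .], [Y → id .] }  — 2 reduces
  I8: { [F → . Y ,], [F → . y F], [F → y . F], [Y → . ) y], [Y → . )], [Y → . id] }  — shift
  I9: { [F → y F .] }  — reduce
  I10: { [Y → id .] }  — reduce
  I11: { [F → Y , .] }  — reduce
  I12: { [L → . L L T], [L → . id], [L → L . L T], [L → L L . T], [T → . id F], [T → . id L] }  — shift
  I13: { [L → id .] }  — reduce
  I14: { [L → L L T .] }  — reduce
  I15: { [F → . Y ,], [F → . y F], [L → . L L T], [L → . id], [L → id .], [T → id . F], [T → id . L], [Y → . ) y], [Y → . )], [Y → . id] }  — shift, reduce
  I16: { [Y → ) y .] }  — reduce

I7 contains complete items [L → id .], [Y → id .] — reduce-reduce conflict.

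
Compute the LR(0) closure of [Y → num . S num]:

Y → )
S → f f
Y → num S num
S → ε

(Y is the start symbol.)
Start with: [Y → num . S num]
  [Y → num . S num] has the dot before S: add [S → . f f], [S → .]
No further items can be added.

CLOSURE = { [S → . f f], [S → .], [Y → num . S num] }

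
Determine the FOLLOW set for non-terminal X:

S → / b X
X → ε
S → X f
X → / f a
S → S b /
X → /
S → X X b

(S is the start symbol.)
In S → / b X: X is at the end, add FOLLOW(S)
In S → X f: X is followed by f, add FIRST(f) \ {ε} = { 'f' }
In S → X X b: X is followed by X b, add FIRST(X b) \ {ε} = { '/', 'b' }
In S → X X b: X is followed by b, add FIRST(b) \ {ε} = { 'b' }

The FOLLOW sets referred to above (computed the same way, to a fixed point):
  FOLLOW(S) = { $, 'b' }

Taking the union: FOLLOW(X) = { $, '/', 'b', 'f' }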